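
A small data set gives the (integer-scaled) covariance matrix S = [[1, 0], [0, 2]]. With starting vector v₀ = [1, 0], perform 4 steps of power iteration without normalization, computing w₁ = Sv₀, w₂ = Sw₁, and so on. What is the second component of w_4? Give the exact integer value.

w1 = Sv₀ = (1·1 + 0·0; 0·1 + 2·0) = (1, 0)
w2 = Sw1 = (1·1 + 0·0; 0·1 + 2·0) = (1, 0)
w3 = Sw2 = (1, 0)
w4 = Sw3 = (1, 0)
The requested component of w4 is 0.

0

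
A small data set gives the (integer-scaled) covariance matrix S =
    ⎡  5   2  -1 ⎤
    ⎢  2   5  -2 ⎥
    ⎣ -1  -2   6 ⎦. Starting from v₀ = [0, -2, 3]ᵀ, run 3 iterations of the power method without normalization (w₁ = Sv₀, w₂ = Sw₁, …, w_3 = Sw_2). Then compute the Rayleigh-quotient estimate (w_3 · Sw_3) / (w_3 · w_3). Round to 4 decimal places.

8.6871

w1 = Sv₀ = (-7, -16, 22)
w2 = Sw1 = (-89, -138, 171)
w3 = Sw2 = (-892, -1210, 1391)
Sw3 = (-8271, -10616, 11658)
w3·Sw3 = (-892)·(-8271) + (-1210)·(-10616) + 1391·11658 = 36439370; w3·w3 = (-892)·(-892) + (-1210)·(-1210) + 1391·1391 = 4194645
λ ≈ 36439370/4194645 = 8.6871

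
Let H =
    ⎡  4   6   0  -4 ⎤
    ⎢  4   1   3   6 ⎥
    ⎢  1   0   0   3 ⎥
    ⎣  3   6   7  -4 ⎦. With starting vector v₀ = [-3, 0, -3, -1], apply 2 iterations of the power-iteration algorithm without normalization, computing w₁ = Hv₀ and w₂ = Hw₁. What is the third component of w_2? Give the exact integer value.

-86

w1 = Hv₀ = (4·(-3) + 6·0 + 0·(-3) + (-4)·(-1); 4·(-3) + 1·0 + 3·(-3) + 6·(-1); 1·(-3) + 0·0 + 0·(-3) + 3·(-1); 3·(-3) + 6·0 + 7·(-3) + (-4)·(-1)) = (-8, -27, -6, -26)
w2 = Hw1 = (4·(-8) + 6·(-27) + 0·(-6) + (-4)·(-26); 4·(-8) + 1·(-27) + 3·(-6) + 6·(-26); 1·(-8) + 0·(-27) + 0·(-6) + 3·(-26); 3·(-8) + 6·(-27) + 7·(-6) + (-4)·(-26)) = (-90, -233, -86, -124)
The requested component of w2 is -86.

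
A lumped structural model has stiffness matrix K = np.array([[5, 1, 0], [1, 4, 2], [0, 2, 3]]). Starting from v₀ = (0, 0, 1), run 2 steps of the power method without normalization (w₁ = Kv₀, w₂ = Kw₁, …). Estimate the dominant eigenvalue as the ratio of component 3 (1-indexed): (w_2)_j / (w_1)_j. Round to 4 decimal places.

4.3333

w1 = Kv₀ = (5·0 + 1·0 + 0·1; 1·0 + 4·0 + 2·1; 0·0 + 2·0 + 3·1) = (0, 2, 3)
w2 = Kw1 = (5·0 + 1·2 + 0·3; 1·0 + 4·2 + 2·3; 0·0 + 2·2 + 3·3) = (2, 14, 13)
Ratio at component: 13 / 3 = 4.3333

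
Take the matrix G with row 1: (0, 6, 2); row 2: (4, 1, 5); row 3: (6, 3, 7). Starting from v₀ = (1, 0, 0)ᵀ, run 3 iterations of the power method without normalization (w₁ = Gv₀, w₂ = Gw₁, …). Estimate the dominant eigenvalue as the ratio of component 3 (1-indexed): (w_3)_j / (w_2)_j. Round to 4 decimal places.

w1 = Gv₀ = (0, 4, 6)
w2 = Gw1 = (36, 34, 54)
w3 = Gw2 = (312, 448, 696)
Ratio at component: 696 / 54 = 12.8889

λ ≈ 12.8889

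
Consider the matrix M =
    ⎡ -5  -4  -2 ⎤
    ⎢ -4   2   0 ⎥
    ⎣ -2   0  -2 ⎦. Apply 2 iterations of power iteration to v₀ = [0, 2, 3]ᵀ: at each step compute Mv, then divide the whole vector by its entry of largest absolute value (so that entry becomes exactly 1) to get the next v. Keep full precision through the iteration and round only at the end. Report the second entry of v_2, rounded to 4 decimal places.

0.9697

Mv0 = (-14.00000, 4.00000, -6.00000); divide by -14.00000 → v1 = (1.00000, -0.28571, 0.42857)
Mv1 = (-4.71429, -4.57143, -2.85714); divide by -4.71429 → v2 = (1.00000, 0.96970, 0.60606)
Requested entry of v2: 64/66 = 0.9697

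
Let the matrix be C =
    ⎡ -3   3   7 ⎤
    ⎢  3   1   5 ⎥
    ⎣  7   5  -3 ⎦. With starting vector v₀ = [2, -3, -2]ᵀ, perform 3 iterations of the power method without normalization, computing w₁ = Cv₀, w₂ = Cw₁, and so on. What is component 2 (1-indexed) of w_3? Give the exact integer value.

-1031

w1 = Cv₀ = (-29, -7, 5)
w2 = Cw1 = (101, -69, -253)
w3 = Cw2 = (-2281, -1031, 1121)
The requested component of w3 is -1031.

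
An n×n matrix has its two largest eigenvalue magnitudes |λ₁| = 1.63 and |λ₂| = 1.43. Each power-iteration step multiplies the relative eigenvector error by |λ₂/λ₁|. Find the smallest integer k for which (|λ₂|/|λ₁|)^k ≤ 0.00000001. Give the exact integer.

141

|λ₂/λ₁| = 1.43/1.63 = 0.87730
Need k ≥ ln(0.00000001) / ln(0.87730) = -18.4207 / -0.1309 ≈ 140.717
Smallest integer k satisfying the bound: 141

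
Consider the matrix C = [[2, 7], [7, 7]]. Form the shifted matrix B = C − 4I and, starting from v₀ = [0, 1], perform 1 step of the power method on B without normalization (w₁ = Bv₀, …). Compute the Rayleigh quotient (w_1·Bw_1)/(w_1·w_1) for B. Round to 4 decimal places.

B = C − 4I has rows (-2, 7); (7, 3)
w1 = Bv₀ = ((-2)·0 + 7·1; 7·0 + 3·1) = (7, 3)
Bw1 = (7, 58)
w1·Bw1 = 223; w1·w1 = 58; μ ≈ 223/58 = 3.8448

3.8448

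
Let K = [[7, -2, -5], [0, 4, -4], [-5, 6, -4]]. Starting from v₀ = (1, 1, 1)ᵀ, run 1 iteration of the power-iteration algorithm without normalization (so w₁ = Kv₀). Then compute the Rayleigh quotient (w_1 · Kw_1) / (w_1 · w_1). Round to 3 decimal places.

w1 = Kv₀ = (7·1 + (-2)·1 + (-5)·1; 0·1 + 4·1 + (-4)·1; (-5)·1 + 6·1 + (-4)·1) = (0, 0, -3)
Kw1 = (15, 12, 12)
w1·Kw1 = 0·15 + 0·12 + (-3)·12 = -36; w1·w1 = 0·0 + 0·0 + (-3)·(-3) = 9
λ ≈ -36/9 = -4.000

-4.000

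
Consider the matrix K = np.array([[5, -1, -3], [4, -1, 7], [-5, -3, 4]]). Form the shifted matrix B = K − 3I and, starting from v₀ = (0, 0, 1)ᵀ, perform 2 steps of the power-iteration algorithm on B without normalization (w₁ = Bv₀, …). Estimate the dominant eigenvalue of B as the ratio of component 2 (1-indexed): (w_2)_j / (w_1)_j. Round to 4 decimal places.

μ ≈ -4.7143

B = K − 3I has rows (2, -1, -3); (4, -4, 7); (-5, -3, 1)
w1 = Bv₀ = (2·0 + (-1)·0 + (-3)·1; 4·0 + (-4)·0 + 7·1; (-5)·0 + (-3)·0 + 1·1) = (-3, 7, 1)
w2 = Bw1 = (2·(-3) + (-1)·7 + (-3)·1; 4·(-3) + (-4)·7 + 7·1; (-5)·(-3) + (-3)·7 + 1·1) = (-16, -33, -5)
Ratio: -33/7 = -4.7143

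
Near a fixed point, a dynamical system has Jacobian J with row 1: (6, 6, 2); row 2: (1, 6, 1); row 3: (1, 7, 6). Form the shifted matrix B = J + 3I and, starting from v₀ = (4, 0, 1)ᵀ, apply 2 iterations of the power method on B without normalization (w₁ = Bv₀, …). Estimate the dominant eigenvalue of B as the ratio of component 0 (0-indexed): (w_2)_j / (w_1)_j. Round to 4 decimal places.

B = J + 3I has rows (9, 6, 2); (1, 9, 1); (1, 7, 9)
w1 = Bv₀ = (38, 5, 13)
w2 = Bw1 = (398, 96, 190)
Ratio: 398/38 = 10.4737

μ ≈ 10.4737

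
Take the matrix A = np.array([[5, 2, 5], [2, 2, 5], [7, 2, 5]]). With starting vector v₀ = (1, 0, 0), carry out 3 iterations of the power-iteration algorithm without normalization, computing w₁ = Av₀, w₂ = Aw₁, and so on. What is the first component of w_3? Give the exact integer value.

w1 = Av₀ = (5·1 + 2·0 + 5·0; 2·1 + 2·0 + 5·0; 7·1 + 2·0 + 5·0) = (5, 2, 7)
w2 = Aw1 = (5·5 + 2·2 + 5·7; 2·5 + 2·2 + 5·7; 7·5 + 2·2 + 5·7) = (64, 49, 74)
w3 = Aw2 = (788, 596, 916)
The requested component of w3 is 788.

788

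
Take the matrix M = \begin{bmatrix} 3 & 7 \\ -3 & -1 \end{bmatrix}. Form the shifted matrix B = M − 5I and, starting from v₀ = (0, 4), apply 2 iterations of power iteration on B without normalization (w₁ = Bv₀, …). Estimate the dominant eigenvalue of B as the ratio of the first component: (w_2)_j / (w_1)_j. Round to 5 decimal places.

μ ≈ -8.00000

B = M − 5I has rows (-2, 7); (-3, -6)
w1 = Bv₀ = (28, -24)
w2 = Bw1 = (-224, 60)
Ratio: -224/28 = -8.00000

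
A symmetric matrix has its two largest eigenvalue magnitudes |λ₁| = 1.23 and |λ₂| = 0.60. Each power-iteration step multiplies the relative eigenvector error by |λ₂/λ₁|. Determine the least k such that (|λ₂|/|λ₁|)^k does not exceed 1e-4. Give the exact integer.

|λ₂/λ₁| = 0.60/1.23 = 0.48780
Need k ≥ ln(1e-4) / ln(0.48780) = -9.2103 / -0.7178 ≈ 12.831
Smallest integer k satisfying the bound: 13

13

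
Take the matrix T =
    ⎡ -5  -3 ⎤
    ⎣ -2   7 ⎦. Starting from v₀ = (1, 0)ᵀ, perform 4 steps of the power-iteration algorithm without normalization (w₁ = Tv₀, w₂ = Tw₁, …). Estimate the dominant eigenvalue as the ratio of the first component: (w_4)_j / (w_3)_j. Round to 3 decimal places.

-6.888

w1 = Tv₀ = (-5, -2)
w2 = Tw1 = (31, -4)
w3 = Tw2 = (-143, -90)
w4 = Tw3 = (985, -344)
Ratio at component: 985 / -143 = -6.888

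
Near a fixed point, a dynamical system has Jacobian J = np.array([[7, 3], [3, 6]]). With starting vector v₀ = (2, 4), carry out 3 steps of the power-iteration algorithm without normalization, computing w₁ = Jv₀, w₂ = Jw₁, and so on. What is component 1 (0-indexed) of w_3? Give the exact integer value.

w1 = Jv₀ = (7·2 + 3·4; 3·2 + 6·4) = (26, 30)
w2 = Jw1 = (7·26 + 3·30; 3·26 + 6·30) = (272, 258)
w3 = Jw2 = (2678, 2364)
The requested component of w3 is 2364.

2364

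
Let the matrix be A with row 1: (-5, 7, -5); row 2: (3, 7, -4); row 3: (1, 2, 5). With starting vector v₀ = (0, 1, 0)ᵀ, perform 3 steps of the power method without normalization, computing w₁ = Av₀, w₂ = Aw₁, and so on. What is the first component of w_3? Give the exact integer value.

259

w1 = Av₀ = ((-5)·0 + 7·1 + (-5)·0; 3·0 + 7·1 + (-4)·0; 1·0 + 2·1 + 5·0) = (7, 7, 2)
w2 = Aw1 = ((-5)·7 + 7·7 + (-5)·2; 3·7 + 7·7 + (-4)·2; 1·7 + 2·7 + 5·2) = (4, 62, 31)
w3 = Aw2 = (259, 322, 283)
The requested component of w3 is 259.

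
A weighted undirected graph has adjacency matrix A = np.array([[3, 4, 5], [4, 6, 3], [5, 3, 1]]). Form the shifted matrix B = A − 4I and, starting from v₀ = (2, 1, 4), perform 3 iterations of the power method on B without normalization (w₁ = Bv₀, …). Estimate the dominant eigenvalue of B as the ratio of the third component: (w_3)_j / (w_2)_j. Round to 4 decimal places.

B = A − 4I has rows (-1, 4, 5); (4, 2, 3); (5, 3, -3)
w1 = Bv₀ = (22, 22, 1)
w2 = Bw1 = (71, 135, 173)
w3 = Bw2 = (1334, 1073, 241)
Ratio: 241/173 = 1.3931

1.3931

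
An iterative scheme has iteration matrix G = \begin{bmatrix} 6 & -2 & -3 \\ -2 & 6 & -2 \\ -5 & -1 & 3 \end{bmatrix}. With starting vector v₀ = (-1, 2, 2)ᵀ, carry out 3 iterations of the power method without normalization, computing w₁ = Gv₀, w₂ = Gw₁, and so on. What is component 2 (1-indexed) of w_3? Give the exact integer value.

w1 = Gv₀ = (6·(-1) + (-2)·2 + (-3)·2; (-2)·(-1) + 6·2 + (-2)·2; (-5)·(-1) + (-1)·2 + 3·2) = (-16, 10, 9)
w2 = Gw1 = (6·(-16) + (-2)·10 + (-3)·9; (-2)·(-16) + 6·10 + (-2)·9; (-5)·(-16) + (-1)·10 + 3·9) = (-143, 74, 97)
w3 = Gw2 = (-1297, 536, 932)
The requested component of w3 is 536.

536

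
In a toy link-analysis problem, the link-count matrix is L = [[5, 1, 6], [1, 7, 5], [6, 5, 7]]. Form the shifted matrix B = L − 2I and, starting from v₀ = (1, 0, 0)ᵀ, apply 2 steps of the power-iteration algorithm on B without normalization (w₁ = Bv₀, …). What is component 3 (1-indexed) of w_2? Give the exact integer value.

B = L − 2I has rows (3, 1, 6); (1, 5, 5); (6, 5, 5)
w1 = Bv₀ = (3, 1, 6)
w2 = Bw1 = (46, 38, 53)
Requested component of w2: 53

53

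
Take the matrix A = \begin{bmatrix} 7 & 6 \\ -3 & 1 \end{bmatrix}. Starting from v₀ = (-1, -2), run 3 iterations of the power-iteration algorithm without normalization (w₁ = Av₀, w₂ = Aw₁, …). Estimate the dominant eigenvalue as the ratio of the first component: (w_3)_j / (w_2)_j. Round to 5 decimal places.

λ ≈ 4.25984

w1 = Av₀ = (7·(-1) + 6·(-2); (-3)·(-1) + 1·(-2)) = (-19, 1)
w2 = Aw1 = (7·(-19) + 6·1; (-3)·(-19) + 1·1) = (-127, 58)
w3 = Aw2 = (-541, 439)
Ratio at component: -541 / -127 = 4.25984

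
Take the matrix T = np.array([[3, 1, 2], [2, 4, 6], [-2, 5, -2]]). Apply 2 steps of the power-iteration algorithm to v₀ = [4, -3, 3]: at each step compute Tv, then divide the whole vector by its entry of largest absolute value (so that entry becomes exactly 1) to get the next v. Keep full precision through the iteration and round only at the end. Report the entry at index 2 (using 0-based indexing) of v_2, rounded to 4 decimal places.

Tv0 = (15.00000, 14.00000, -29.00000); divide by -29.00000 → v1 = (-0.51724, -0.48276, 1.00000)
Tv1 = (-0.03448, 3.03448, -3.37931); divide by -3.37931 → v2 = (0.01020, -0.89796, 1.00000)
Requested entry of v2: 98/98 = 1.0000

1.0000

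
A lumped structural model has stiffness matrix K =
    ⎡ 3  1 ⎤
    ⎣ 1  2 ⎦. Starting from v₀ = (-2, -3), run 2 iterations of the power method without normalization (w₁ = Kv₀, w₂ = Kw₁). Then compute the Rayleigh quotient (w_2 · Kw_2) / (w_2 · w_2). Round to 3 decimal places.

3.608

w1 = Kv₀ = (3·(-2) + 1·(-3); 1·(-2) + 2·(-3)) = (-9, -8)
w2 = Kw1 = (3·(-9) + 1·(-8); 1·(-9) + 2·(-8)) = (-35, -25)
Kw2 = (-130, -85)
w2·Kw2 = (-35)·(-130) + (-25)·(-85) = 6675; w2·w2 = (-35)·(-35) + (-25)·(-25) = 1850
λ ≈ 6675/1850 = 3.608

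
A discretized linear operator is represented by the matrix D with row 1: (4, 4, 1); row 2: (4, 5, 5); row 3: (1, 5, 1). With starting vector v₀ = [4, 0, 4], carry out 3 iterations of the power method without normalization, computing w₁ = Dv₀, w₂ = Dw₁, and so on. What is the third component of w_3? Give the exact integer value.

w1 = Dv₀ = (20, 36, 8)
w2 = Dw1 = (232, 300, 208)
w3 = Dw2 = (2336, 3468, 1940)
The requested component of w3 is 1940.

1940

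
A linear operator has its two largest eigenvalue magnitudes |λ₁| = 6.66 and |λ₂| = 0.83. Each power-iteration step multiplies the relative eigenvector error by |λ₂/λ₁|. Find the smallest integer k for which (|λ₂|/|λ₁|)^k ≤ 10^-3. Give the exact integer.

|λ₂/λ₁| = 0.83/6.66 = 0.12462
Need k ≥ ln(10^-3) / ln(0.12462) = -6.9078 / -2.0824 ≈ 3.317
Smallest integer k satisfying the bound: 4

4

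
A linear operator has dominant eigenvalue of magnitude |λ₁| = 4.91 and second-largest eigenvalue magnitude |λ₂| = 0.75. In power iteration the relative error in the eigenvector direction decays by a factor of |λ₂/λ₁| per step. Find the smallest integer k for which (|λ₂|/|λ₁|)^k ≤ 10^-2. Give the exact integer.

|λ₂/λ₁| = 0.75/4.91 = 0.15275
Need k ≥ ln(10^-2) / ln(0.15275) = -4.6052 / -1.8790 ≈ 2.451
Smallest integer k satisfying the bound: 3

3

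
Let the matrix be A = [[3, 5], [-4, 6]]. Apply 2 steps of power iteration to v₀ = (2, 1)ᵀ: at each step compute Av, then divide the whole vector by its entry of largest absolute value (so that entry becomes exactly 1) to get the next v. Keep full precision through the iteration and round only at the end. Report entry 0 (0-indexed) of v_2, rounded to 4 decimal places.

-0.4107

Av0 = (11.00000, -2.00000); divide by 11.00000 → v1 = (1.00000, -0.18182)
Av1 = (2.09091, -5.09091); divide by -5.09091 → v2 = (-0.41071, 1.00000)
Requested entry of v2: 23/-56 = -0.4107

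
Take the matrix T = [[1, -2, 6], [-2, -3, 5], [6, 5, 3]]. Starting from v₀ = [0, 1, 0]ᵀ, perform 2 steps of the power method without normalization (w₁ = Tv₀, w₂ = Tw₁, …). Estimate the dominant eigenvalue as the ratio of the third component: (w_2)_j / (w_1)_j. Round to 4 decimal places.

-2.4000

w1 = Tv₀ = (1·0 + (-2)·1 + 6·0; (-2)·0 + (-3)·1 + 5·0; 6·0 + 5·1 + 3·0) = (-2, -3, 5)
w2 = Tw1 = (1·(-2) + (-2)·(-3) + 6·5; (-2)·(-2) + (-3)·(-3) + 5·5; 6·(-2) + 5·(-3) + 3·5) = (34, 38, -12)
Ratio at component: -12 / 5 = -2.4000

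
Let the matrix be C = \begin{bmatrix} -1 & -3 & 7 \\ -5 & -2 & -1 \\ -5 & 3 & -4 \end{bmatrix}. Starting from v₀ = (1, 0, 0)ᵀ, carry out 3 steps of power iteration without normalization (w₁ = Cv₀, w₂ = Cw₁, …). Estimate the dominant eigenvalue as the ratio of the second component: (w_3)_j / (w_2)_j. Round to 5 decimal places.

2.25000

w1 = Cv₀ = ((-1)·1 + (-3)·0 + 7·0; (-5)·1 + (-2)·0 + (-1)·0; (-5)·1 + 3·0 + (-4)·0) = (-1, -5, -5)
w2 = Cw1 = ((-1)·(-1) + (-3)·(-5) + 7·(-5); (-5)·(-1) + (-2)·(-5) + (-1)·(-5); (-5)·(-1) + 3·(-5) + (-4)·(-5)) = (-19, 20, 10)
w3 = Cw2 = (29, 45, 115)
Ratio at component: 45 / 20 = 2.25000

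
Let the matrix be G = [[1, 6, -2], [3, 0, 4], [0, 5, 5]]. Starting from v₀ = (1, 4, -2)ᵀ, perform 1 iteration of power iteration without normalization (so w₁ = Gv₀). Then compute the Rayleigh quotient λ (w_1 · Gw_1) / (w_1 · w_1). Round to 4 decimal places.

λ ≈ -1.0290

w1 = Gv₀ = (1·1 + 6·4 + (-2)·(-2); 3·1 + 0·4 + 4·(-2); 0·1 + 5·4 + 5·(-2)) = (29, -5, 10)
Gw1 = (-21, 127, 25)
w1·Gw1 = 29·(-21) + (-5)·127 + 10·25 = -994; w1·w1 = 29·29 + (-5)·(-5) + 10·10 = 966
λ ≈ -994/966 = -1.0290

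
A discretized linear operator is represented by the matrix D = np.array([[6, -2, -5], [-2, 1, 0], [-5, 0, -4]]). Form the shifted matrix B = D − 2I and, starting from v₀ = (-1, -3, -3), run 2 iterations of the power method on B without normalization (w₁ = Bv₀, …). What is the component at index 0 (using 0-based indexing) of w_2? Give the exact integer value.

B = D − 2I has rows (4, -2, -5); (-2, -1, 0); (-5, 0, -6)
w1 = Bv₀ = (17, 5, 23)
w2 = Bw1 = (-57, -39, -223)
Requested component of w2: -57

-57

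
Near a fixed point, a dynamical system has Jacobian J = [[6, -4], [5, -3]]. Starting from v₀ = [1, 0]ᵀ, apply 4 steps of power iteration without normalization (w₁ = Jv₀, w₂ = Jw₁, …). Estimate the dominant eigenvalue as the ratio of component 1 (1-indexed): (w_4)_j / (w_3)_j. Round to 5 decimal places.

λ ≈ 2.11111

w1 = Jv₀ = (6·1 + (-4)·0; 5·1 + (-3)·0) = (6, 5)
w2 = Jw1 = (6·6 + (-4)·5; 5·6 + (-3)·5) = (16, 15)
w3 = Jw2 = (36, 35)
w4 = Jw3 = (76, 75)
Ratio at component: 76 / 36 = 2.11111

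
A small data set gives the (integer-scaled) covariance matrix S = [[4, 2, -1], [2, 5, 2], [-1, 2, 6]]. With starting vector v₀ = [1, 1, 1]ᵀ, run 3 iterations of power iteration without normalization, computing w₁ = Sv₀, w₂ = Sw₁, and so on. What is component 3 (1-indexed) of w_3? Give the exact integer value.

w1 = Sv₀ = (4·1 + 2·1 + (-1)·1; 2·1 + 5·1 + 2·1; (-1)·1 + 2·1 + 6·1) = (5, 9, 7)
w2 = Sw1 = (4·5 + 2·9 + (-1)·7; 2·5 + 5·9 + 2·7; (-1)·5 + 2·9 + 6·7) = (31, 69, 55)
w3 = Sw2 = (207, 517, 437)
The requested component of w3 is 437.

437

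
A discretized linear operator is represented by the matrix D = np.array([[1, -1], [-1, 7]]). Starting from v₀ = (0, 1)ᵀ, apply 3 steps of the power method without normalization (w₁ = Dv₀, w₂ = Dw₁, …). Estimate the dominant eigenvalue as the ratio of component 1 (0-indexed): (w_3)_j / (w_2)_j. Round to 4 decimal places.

w1 = Dv₀ = (-1, 7)
w2 = Dw1 = (-8, 50)
w3 = Dw2 = (-58, 358)
Ratio at component: 358 / 50 = 7.1600

λ ≈ 7.1600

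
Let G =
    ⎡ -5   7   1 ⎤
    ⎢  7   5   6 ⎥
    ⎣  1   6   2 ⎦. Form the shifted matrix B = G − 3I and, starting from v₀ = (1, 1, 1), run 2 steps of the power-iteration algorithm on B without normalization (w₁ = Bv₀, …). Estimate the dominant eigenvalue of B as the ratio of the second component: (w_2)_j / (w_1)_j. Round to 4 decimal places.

4.4000

B = G − 3I has rows (-8, 7, 1); (7, 2, 6); (1, 6, -1)
w1 = Bv₀ = ((-8)·1 + 7·1 + 1·1; 7·1 + 2·1 + 6·1; 1·1 + 6·1 + (-1)·1) = (0, 15, 6)
w2 = Bw1 = ((-8)·0 + 7·15 + 1·6; 7·0 + 2·15 + 6·6; 1·0 + 6·15 + (-1)·6) = (111, 66, 84)
Ratio: 66/15 = 4.4000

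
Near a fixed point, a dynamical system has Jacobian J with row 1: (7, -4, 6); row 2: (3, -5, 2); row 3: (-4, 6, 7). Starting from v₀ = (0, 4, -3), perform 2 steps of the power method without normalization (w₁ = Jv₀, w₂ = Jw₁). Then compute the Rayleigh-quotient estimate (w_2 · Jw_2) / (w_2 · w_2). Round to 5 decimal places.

λ ≈ 6.32334

w1 = Jv₀ = (7·0 + (-4)·4 + 6·(-3); 3·0 + (-5)·4 + 2·(-3); (-4)·0 + 6·4 + 7·(-3)) = (-34, -26, 3)
w2 = Jw1 = (7·(-34) + (-4)·(-26) + 6·3; 3·(-34) + (-5)·(-26) + 2·3; (-4)·(-34) + 6·(-26) + 7·3) = (-116, 34, 1)
Jw2 = (-942, -516, 675)
w2·Jw2 = (-116)·(-942) + 34·(-516) + 1·675 = 92403; w2·w2 = (-116)·(-116) + 34·34 + 1·1 = 14613
λ ≈ 92403/14613 = 6.32334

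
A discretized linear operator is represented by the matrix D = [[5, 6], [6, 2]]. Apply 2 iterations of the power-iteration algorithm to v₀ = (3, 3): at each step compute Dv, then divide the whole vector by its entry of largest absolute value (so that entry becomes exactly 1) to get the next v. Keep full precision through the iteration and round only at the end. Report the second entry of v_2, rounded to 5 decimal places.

Dv0 = (33.000000, 24.000000); divide by 33.000000 → v1 = (1.000000, 0.727273)
Dv1 = (9.363636, 7.454545); divide by 9.363636 → v2 = (1.000000, 0.796117)
Requested entry of v2: 246/309 = 0.79612

0.79612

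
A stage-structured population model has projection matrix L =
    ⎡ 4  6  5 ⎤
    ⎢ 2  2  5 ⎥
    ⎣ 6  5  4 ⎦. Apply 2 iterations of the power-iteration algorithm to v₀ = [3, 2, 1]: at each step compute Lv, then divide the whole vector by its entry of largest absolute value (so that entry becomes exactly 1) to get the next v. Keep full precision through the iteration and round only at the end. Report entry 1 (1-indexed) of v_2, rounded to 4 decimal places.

Lv0 = (29.00000, 15.00000, 32.00000); divide by 32.00000 → v1 = (0.90625, 0.46875, 1.00000)
Lv1 = (11.43750, 7.75000, 11.78125); divide by 11.78125 → v2 = (0.97082, 0.65782, 1.00000)
Requested entry of v2: 366/377 = 0.9708

0.9708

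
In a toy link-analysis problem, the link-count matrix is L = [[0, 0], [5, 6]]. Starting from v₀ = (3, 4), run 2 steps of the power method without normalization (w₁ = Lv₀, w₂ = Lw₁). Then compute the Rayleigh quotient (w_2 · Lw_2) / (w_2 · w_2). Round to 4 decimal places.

λ ≈ 6.0000

w1 = Lv₀ = (0, 39)
w2 = Lw1 = (0, 234)
Lw2 = (0, 1404)
w2·Lw2 = 0·0 + 234·1404 = 328536; w2·w2 = 0·0 + 234·234 = 54756
λ ≈ 328536/54756 = 6.0000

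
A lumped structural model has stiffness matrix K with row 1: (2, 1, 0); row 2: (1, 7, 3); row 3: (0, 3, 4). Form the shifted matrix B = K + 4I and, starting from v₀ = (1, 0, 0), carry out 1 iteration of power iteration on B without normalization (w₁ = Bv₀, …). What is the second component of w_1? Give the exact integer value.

1

B = K + 4I has rows (6, 1, 0); (1, 11, 3); (0, 3, 8)
w1 = Bv₀ = (6, 1, 0)
Requested component of w1: 1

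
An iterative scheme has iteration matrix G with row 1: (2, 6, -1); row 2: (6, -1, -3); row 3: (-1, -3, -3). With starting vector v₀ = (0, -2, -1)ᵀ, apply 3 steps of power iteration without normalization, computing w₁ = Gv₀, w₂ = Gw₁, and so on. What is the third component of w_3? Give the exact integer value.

w1 = Gv₀ = (2·0 + 6·(-2) + (-1)·(-1); 6·0 + (-1)·(-2) + (-3)·(-1); (-1)·0 + (-3)·(-2) + (-3)·(-1)) = (-11, 5, 9)
w2 = Gw1 = (2·(-11) + 6·5 + (-1)·9; 6·(-11) + (-1)·5 + (-3)·9; (-1)·(-11) + (-3)·5 + (-3)·9) = (-1, -98, -31)
w3 = Gw2 = (-559, 185, 388)
The requested component of w3 is 388.

388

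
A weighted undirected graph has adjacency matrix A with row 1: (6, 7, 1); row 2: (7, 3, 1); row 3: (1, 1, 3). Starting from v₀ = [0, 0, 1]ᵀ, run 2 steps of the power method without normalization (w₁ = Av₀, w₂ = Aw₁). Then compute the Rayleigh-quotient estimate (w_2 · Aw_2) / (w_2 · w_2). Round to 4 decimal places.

w1 = Av₀ = (6·0 + 7·0 + 1·1; 7·0 + 3·0 + 1·1; 1·0 + 1·0 + 3·1) = (1, 1, 3)
w2 = Aw1 = (6·1 + 7·1 + 1·3; 7·1 + 3·1 + 1·3; 1·1 + 1·1 + 3·3) = (16, 13, 11)
Aw2 = (198, 162, 62)
w2·Aw2 = 16·198 + 13·162 + 11·62 = 5956; w2·w2 = 16·16 + 13·13 + 11·11 = 546
λ ≈ 5956/546 = 10.9084

10.9084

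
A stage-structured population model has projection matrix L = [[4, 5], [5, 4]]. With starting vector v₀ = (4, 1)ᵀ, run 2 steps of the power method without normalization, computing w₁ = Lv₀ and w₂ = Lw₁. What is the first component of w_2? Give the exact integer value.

w1 = Lv₀ = (21, 24)
w2 = Lw1 = (204, 201)
The requested component of w2 is 204.

204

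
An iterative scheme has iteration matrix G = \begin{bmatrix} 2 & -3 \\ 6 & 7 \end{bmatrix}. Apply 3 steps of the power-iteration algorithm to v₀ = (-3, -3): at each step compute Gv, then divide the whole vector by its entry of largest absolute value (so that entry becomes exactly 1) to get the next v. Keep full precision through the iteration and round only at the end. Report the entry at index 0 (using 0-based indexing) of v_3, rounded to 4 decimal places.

-0.9656

Gv0 = (3.00000, -39.00000); divide by -39.00000 → v1 = (-0.07692, 1.00000)
Gv1 = (-3.15385, 6.53846); divide by 6.53846 → v2 = (-0.48235, 1.00000)
Gv2 = (-3.96471, 4.10588); divide by 4.10588 → v3 = (-0.96562, 1.00000)
Requested entry of v3: 1011/-1047 = -0.9656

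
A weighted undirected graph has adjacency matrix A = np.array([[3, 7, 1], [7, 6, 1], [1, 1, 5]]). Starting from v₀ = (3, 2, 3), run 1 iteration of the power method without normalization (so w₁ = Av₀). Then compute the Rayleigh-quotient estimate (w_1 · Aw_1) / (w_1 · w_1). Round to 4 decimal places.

w1 = Av₀ = (3·3 + 7·2 + 1·3; 7·3 + 6·2 + 1·3; 1·3 + 1·2 + 5·3) = (26, 36, 20)
Aw1 = (350, 418, 162)
w1·Aw1 = 26·350 + 36·418 + 20·162 = 27388; w1·w1 = 26·26 + 36·36 + 20·20 = 2372
λ ≈ 27388/2372 = 11.5464

λ ≈ 11.5464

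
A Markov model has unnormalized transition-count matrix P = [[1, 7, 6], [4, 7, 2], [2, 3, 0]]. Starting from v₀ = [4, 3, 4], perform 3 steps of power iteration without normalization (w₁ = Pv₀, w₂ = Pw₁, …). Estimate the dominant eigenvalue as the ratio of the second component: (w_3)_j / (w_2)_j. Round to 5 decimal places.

11.27523

w1 = Pv₀ = (1·4 + 7·3 + 6·4; 4·4 + 7·3 + 2·4; 2·4 + 3·3 + 0·4) = (49, 45, 17)
w2 = Pw1 = (1·49 + 7·45 + 6·17; 4·49 + 7·45 + 2·17; 2·49 + 3·45 + 0·17) = (466, 545, 233)
w3 = Pw2 = (5679, 6145, 2567)
Ratio at component: 6145 / 545 = 11.27523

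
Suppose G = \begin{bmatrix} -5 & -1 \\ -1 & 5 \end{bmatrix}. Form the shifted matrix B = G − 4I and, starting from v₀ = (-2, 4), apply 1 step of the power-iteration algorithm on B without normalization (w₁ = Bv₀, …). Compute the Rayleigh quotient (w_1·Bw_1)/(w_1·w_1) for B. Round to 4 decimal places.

μ ≈ -8.1724

B = G − 4I has rows (-9, -1); (-1, 1)
w1 = Bv₀ = ((-9)·(-2) + (-1)·4; (-1)·(-2) + 1·4) = (14, 6)
Bw1 = (-132, -8)
w1·Bw1 = -1896; w1·w1 = 232; μ ≈ -1896/232 = -8.1724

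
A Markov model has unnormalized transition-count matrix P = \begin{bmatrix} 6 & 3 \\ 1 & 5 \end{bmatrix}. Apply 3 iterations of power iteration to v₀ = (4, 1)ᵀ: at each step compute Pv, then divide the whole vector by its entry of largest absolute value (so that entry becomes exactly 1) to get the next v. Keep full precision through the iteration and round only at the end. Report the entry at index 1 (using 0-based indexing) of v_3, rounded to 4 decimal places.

Pv0 = (27.00000, 9.00000); divide by 27.00000 → v1 = (1.00000, 0.33333)
Pv1 = (7.00000, 2.66667); divide by 7.00000 → v2 = (1.00000, 0.38095)
Pv2 = (7.14286, 2.90476); divide by 7.14286 → v3 = (1.00000, 0.40667)
Requested entry of v3: 549/1350 = 0.4067

0.4067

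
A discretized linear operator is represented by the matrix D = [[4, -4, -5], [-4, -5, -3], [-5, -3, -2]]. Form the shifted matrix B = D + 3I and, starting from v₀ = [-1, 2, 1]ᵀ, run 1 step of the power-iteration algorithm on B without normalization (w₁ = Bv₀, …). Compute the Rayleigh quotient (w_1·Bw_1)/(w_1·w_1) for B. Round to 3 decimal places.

μ ≈ 5.628

B = D + 3I has rows (7, -4, -5); (-4, -2, -3); (-5, -3, 1)
w1 = Bv₀ = (-20, -3, 0)
Bw1 = (-128, 86, 109)
w1·Bw1 = 2302; w1·w1 = 409; μ ≈ 2302/409 = 5.628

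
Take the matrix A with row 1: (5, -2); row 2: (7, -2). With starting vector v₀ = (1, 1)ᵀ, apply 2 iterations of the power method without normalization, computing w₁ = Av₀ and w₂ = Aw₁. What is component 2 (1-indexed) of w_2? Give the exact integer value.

w1 = Av₀ = (5·1 + (-2)·1; 7·1 + (-2)·1) = (3, 5)
w2 = Aw1 = (5·3 + (-2)·5; 7·3 + (-2)·5) = (5, 11)
The requested component of w2 is 11.

11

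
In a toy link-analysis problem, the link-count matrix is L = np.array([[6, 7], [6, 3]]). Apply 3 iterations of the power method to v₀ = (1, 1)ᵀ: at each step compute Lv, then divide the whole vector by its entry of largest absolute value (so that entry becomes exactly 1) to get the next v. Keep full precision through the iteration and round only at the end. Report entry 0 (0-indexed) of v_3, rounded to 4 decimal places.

Lv0 = (13.00000, 9.00000); divide by 13.00000 → v1 = (1.00000, 0.69231)
Lv1 = (10.84615, 8.07692); divide by 10.84615 → v2 = (1.00000, 0.74468)
Lv2 = (11.21277, 8.23404); divide by 11.21277 → v3 = (1.00000, 0.73435)
Requested entry of v3: 1581/1581 = 1.0000

1.0000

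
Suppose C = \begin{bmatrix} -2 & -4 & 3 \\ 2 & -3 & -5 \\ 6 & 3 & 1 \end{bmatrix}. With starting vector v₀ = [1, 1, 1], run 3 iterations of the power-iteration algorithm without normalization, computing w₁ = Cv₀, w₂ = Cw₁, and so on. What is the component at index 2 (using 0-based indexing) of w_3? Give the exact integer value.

w1 = Cv₀ = (-3, -6, 10)
w2 = Cw1 = (60, -38, -26)
w3 = Cw2 = (-46, 364, 220)
The requested component of w3 is 220.

220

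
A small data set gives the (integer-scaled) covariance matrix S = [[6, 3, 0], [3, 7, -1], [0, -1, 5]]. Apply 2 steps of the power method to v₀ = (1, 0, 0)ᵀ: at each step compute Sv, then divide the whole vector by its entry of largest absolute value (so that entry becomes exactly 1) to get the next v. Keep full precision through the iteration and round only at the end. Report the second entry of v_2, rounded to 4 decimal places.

0.8667

Sv0 = (6.00000, 3.00000, 0.00000); divide by 6.00000 → v1 = (1.00000, 0.50000, 0.00000)
Sv1 = (7.50000, 6.50000, -0.50000); divide by 7.50000 → v2 = (1.00000, 0.86667, -0.06667)
Requested entry of v2: 39/45 = 0.8667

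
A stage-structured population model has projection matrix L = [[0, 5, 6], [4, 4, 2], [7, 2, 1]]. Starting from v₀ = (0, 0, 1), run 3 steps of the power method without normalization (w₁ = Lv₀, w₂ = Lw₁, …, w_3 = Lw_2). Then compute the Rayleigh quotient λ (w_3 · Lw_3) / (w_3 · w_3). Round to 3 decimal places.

w1 = Lv₀ = (6, 2, 1)
w2 = Lw1 = (16, 34, 47)
w3 = Lw2 = (452, 294, 227)
Lw3 = (2832, 3438, 3979)
w3·Lw3 = 452·2832 + 294·3438 + 227·3979 = 3194069; w3·w3 = 452·452 + 294·294 + 227·227 = 342269
λ ≈ 3194069/342269 = 9.332

9.332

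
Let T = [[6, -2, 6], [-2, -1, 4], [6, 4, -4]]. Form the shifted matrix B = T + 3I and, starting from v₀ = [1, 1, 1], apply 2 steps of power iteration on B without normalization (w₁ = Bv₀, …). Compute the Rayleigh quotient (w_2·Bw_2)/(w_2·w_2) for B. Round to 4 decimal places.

B = T + 3I has rows (9, -2, 6); (-2, 2, 4); (6, 4, -1)
w1 = Bv₀ = (9·1 + (-2)·1 + 6·1; (-2)·1 + 2·1 + 4·1; 6·1 + 4·1 + (-1)·1) = (13, 4, 9)
w2 = Bw1 = (9·13 + (-2)·4 + 6·9; (-2)·13 + 2·4 + 4·9; 6·13 + 4·4 + (-1)·9) = (163, 18, 85)
Bw2 = (1941, 50, 965)
w2·Bw2 = 399308; w2·w2 = 34118; μ ≈ 399308/34118 = 11.7037

μ ≈ 11.7037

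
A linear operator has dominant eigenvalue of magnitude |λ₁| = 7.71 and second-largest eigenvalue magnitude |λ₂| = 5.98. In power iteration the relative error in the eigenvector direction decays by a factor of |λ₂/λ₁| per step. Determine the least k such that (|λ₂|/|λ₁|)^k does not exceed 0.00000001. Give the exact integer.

|λ₂/λ₁| = 5.98/7.71 = 0.77562
Need k ≥ ln(0.00000001) / ln(0.77562) = -18.4207 / -0.2541 ≈ 72.495
Smallest integer k satisfying the bound: 73

73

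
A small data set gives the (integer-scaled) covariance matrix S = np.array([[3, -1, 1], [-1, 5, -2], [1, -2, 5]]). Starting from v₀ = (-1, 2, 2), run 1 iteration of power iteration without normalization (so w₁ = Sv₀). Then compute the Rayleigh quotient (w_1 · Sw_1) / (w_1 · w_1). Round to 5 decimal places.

w1 = Sv₀ = (3·(-1) + (-1)·2 + 1·2; (-1)·(-1) + 5·2 + (-2)·2; 1·(-1) + (-2)·2 + 5·2) = (-3, 7, 5)
Sw1 = (-11, 28, 8)
w1·Sw1 = (-3)·(-11) + 7·28 + 5·8 = 269; w1·w1 = (-3)·(-3) + 7·7 + 5·5 = 83
λ ≈ 269/83 = 3.24096

λ ≈ 3.24096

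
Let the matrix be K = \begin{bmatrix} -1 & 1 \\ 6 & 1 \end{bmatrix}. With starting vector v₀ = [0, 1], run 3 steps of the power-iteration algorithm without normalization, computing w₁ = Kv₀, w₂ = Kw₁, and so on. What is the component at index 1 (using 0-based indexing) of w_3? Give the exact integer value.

7

w1 = Kv₀ = ((-1)·0 + 1·1; 6·0 + 1·1) = (1, 1)
w2 = Kw1 = ((-1)·1 + 1·1; 6·1 + 1·1) = (0, 7)
w3 = Kw2 = (7, 7)
The requested component of w3 is 7.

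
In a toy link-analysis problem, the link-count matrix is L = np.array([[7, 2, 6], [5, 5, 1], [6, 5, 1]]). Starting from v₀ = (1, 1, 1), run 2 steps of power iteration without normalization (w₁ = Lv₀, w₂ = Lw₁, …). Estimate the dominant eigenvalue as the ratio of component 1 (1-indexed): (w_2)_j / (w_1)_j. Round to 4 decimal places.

w1 = Lv₀ = (7·1 + 2·1 + 6·1; 5·1 + 5·1 + 1·1; 6·1 + 5·1 + 1·1) = (15, 11, 12)
w2 = Lw1 = (7·15 + 2·11 + 6·12; 5·15 + 5·11 + 1·12; 6·15 + 5·11 + 1·12) = (199, 142, 157)
Ratio at component: 199 / 15 = 13.2667

λ ≈ 13.2667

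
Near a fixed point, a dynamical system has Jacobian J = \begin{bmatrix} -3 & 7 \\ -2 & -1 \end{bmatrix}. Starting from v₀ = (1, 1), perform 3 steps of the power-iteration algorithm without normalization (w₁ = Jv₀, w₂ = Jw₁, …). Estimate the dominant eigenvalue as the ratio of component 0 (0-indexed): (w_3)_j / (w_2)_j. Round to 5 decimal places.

-1.93939

w1 = Jv₀ = (4, -3)
w2 = Jw1 = (-33, -5)
w3 = Jw2 = (64, 71)
Ratio at component: 64 / -33 = -1.93939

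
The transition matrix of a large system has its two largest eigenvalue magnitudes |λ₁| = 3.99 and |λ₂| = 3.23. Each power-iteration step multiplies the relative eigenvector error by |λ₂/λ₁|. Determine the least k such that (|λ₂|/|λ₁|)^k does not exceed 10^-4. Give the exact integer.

|λ₂/λ₁| = 3.23/3.99 = 0.80952
Need k ≥ ln(10^-4) / ln(0.80952) = -9.2103 / -0.2113 ≈ 43.587
Smallest integer k satisfying the bound: 44

44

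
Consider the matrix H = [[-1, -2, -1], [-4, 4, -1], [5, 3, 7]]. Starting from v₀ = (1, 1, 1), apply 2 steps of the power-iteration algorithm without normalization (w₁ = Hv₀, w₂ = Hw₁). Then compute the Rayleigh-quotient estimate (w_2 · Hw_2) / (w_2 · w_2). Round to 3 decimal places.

6.372

w1 = Hv₀ = ((-1)·1 + (-2)·1 + (-1)·1; (-4)·1 + 4·1 + (-1)·1; 5·1 + 3·1 + 7·1) = (-4, -1, 15)
w2 = Hw1 = ((-1)·(-4) + (-2)·(-1) + (-1)·15; (-4)·(-4) + 4·(-1) + (-1)·15; 5·(-4) + 3·(-1) + 7·15) = (-9, -3, 82)
Hw2 = (-67, -58, 520)
w2·Hw2 = (-9)·(-67) + (-3)·(-58) + 82·520 = 43417; w2·w2 = (-9)·(-9) + (-3)·(-3) + 82·82 = 6814
λ ≈ 43417/6814 = 6.372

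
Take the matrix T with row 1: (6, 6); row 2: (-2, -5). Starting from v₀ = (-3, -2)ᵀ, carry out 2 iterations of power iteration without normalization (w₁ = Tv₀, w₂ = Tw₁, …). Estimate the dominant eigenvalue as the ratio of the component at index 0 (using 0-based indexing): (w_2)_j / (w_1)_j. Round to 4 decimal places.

2.8000

w1 = Tv₀ = (-30, 16)
w2 = Tw1 = (-84, -20)
Ratio at component: -84 / -30 = 2.8000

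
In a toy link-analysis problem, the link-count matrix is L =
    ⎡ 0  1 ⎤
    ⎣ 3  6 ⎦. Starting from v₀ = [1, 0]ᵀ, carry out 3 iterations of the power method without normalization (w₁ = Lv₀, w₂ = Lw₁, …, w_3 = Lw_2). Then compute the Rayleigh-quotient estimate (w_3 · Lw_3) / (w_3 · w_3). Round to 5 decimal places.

6.46243

w1 = Lv₀ = (0·1 + 1·0; 3·1 + 6·0) = (0, 3)
w2 = Lw1 = (0·0 + 1·3; 3·0 + 6·3) = (3, 18)
w3 = Lw2 = (18, 117)
Lw3 = (117, 756)
w3·Lw3 = 18·117 + 117·756 = 90558; w3·w3 = 18·18 + 117·117 = 14013
λ ≈ 90558/14013 = 6.46243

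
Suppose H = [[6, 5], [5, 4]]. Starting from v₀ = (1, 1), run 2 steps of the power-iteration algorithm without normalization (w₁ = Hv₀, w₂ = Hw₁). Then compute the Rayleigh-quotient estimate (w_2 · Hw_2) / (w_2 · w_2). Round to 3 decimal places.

λ ≈ 10.099

w1 = Hv₀ = (6·1 + 5·1; 5·1 + 4·1) = (11, 9)
w2 = Hw1 = (6·11 + 5·9; 5·11 + 4·9) = (111, 91)
Hw2 = (1121, 919)
w2·Hw2 = 111·1121 + 91·919 = 208060; w2·w2 = 111·111 + 91·91 = 20602
λ ≈ 208060/20602 = 10.099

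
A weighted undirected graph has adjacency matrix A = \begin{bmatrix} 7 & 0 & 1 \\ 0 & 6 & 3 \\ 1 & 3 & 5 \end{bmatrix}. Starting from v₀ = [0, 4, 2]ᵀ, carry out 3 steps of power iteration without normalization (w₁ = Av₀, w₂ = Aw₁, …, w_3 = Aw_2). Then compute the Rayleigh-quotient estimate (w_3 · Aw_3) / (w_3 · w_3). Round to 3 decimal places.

8.710

w1 = Av₀ = (2, 30, 22)
w2 = Aw1 = (36, 246, 202)
w3 = Aw2 = (454, 2082, 1784)
Aw3 = (4962, 17844, 15620)
w3·Aw3 = 454·4962 + 2082·17844 + 1784·15620 = 67270036; w3·w3 = 454·454 + 2082·2082 + 1784·1784 = 7723496
λ ≈ 67270036/7723496 = 8.710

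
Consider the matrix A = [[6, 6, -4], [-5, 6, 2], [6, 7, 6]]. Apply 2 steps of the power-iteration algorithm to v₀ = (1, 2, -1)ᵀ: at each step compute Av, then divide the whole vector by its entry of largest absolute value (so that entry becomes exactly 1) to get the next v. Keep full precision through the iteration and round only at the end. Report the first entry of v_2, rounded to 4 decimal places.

Av0 = (22.00000, 5.00000, 14.00000); divide by 22.00000 → v1 = (1.00000, 0.22727, 0.63636)
Av1 = (4.81818, -2.36364, 11.40909); divide by 11.40909 → v2 = (0.42231, -0.20717, 1.00000)
Requested entry of v2: 106/251 = 0.4223

0.4223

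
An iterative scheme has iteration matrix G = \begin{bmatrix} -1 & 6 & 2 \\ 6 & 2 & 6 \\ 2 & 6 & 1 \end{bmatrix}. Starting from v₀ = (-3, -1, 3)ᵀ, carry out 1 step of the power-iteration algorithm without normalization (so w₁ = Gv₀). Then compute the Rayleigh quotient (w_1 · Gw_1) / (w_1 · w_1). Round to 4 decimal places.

w1 = Gv₀ = (3, -2, -9)
Gw1 = (-33, -40, -15)
w1·Gw1 = 3·(-33) + (-2)·(-40) + (-9)·(-15) = 116; w1·w1 = 3·3 + (-2)·(-2) + (-9)·(-9) = 94
λ ≈ 116/94 = 1.2340

λ ≈ 1.2340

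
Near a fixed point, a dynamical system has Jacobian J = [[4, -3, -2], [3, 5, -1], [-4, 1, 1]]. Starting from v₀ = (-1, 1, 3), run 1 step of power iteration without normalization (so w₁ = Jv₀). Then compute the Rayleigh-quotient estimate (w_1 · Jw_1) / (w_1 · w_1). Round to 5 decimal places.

λ ≈ 5.85043

w1 = Jv₀ = (-13, -1, 8)
Jw1 = (-65, -52, 59)
w1·Jw1 = (-13)·(-65) + (-1)·(-52) + 8·59 = 1369; w1·w1 = (-13)·(-13) + (-1)·(-1) + 8·8 = 234
λ ≈ 1369/234 = 5.85043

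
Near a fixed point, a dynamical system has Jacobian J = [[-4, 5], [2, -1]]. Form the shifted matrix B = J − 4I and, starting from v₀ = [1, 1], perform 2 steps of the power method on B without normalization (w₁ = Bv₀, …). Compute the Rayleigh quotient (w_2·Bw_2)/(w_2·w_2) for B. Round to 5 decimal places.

μ ≈ -3.00000

B = J − 4I has rows (-8, 5); (2, -5)
w1 = Bv₀ = (-3, -3)
w2 = Bw1 = (9, 9)
Bw2 = (-27, -27)
w2·Bw2 = -486; w2·w2 = 162; μ ≈ -486/162 = -3.00000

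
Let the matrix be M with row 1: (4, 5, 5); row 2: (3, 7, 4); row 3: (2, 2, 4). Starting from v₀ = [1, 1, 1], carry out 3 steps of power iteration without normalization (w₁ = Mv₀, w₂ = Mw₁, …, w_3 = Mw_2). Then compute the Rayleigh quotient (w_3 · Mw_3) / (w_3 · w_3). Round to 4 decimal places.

w1 = Mv₀ = (4·1 + 5·1 + 5·1; 3·1 + 7·1 + 4·1; 2·1 + 2·1 + 4·1) = (14, 14, 8)
w2 = Mw1 = (4·14 + 5·14 + 5·8; 3·14 + 7·14 + 4·8; 2·14 + 2·14 + 4·8) = (166, 172, 88)
w3 = Mw2 = (1964, 2054, 1028)
Mw3 = (23266, 24382, 12148)
w3·Mw3 = 1964·23266 + 2054·24382 + 1028·12148 = 108263196; w3·w3 = 1964·1964 + 2054·2054 + 1028·1028 = 9132996
λ ≈ 108263196/9132996 = 11.8541

λ ≈ 11.8541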